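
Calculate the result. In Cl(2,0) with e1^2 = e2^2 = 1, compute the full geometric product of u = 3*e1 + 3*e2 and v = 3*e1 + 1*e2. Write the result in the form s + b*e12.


Expand: (3*e1 + 3*e2)(3*e1 + 1*e2)
= 3*3*e1e1 + 3*1*e1e2 + 3*3*e2e1 + 3*1*e2e2
Using e1^2 = e2^2 = 1, e2e1 = -e1e2:
Scalar part s = 3*3 + 3*1 = 9 + 3 = 12
Bivector part b = 3*1 - 3*3 = 3 - 9 = -6
uv = 12 - 6*e12


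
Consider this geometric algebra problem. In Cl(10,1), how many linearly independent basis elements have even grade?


Even subalgebra dimension = 2^(n-1)
n = 10 + 1 = 11
2^(11 - 1) = 2^10 = 1024
Verification: sum of C(11,k) for even k = 1 + 55 + 330 + 462 + 165 + 11 = 1024
Result = 1024


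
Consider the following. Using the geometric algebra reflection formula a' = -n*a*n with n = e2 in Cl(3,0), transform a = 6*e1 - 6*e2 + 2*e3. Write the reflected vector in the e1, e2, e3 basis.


Reflection formula: a' = -n*a*n, with n = e2 (unit vector, n^2 = 1).
For reflection through hyperplane perp to e2:
The component along e2 flips sign, others stay.
a = (6, -6, 2)
a' = (6, 6, 2)
a' = 6*e1 + 6*e2 + 2*e3


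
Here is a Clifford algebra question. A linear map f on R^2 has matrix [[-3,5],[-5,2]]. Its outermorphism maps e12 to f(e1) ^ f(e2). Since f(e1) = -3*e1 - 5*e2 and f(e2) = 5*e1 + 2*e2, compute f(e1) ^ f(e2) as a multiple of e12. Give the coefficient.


The outermorphism of a linear map f sends e1^e2 to f(e1)^f(e2).
f(e1) = -3*e1 - 5*e2
f(e2) = 5*e1 + 2*e2
f(e1) ^ f(e2) = (-3*e1 - 5*e2) ^ (5*e1 + 2*e2)
= (-3)*2*e12 + (-5)*5*e21
= (-6 - (-25))*e12
= 19*e12
Coefficient = 19


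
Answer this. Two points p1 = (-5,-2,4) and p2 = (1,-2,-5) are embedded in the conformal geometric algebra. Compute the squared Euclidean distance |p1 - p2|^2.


p1 - p2 = (-6, 0, 9)
|p1 - p2|^2 = (-6)^2 + 0^2 + 9^2
= 36 + 0 + 81
= 117


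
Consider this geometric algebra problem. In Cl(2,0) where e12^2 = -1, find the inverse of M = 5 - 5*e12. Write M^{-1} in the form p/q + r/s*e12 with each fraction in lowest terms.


M = 5 - 5*e12, where e12^2 = -1.
Since M commutes with its reverse ~M = a - b*e12, M * ~M = a^2 - b^2*e12^2 = a^2 + b^2.
So M^{-1} = ~M / (a^2 + b^2) = (a - b*e12)/(a^2 + b^2).
a^2 + b^2 = 25 + 25 = 50
Scalar part = 5/50 = 1/10
Bivector coeff = 5/50 = 1/10
M^{-1} = 1/10 + 1/10*e12


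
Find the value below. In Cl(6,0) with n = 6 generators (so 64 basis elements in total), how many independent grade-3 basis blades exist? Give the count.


Number of grade-k basis blades in Cl(p,q) with n = p + q is C(n, k).
n = 6 + 0 = 6
C(6, 3) = 6! / (3! * 3!)
= 720 / (6 * 6)
= 20


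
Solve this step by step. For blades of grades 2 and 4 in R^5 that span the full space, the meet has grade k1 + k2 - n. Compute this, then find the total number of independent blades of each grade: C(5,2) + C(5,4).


Meet grade = grade(A) + grade(B) - n
= 2 + 4 - 5 = 1
C(5,2) = 10
C(5,4) = 5
dim_A + dim_B = 10 + 5 = 15


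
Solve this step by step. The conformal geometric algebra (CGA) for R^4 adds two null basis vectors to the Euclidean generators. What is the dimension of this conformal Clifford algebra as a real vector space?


The conformal model of R^4 uses Cl(5,1): the 4 Euclidean generators plus two extra orthogonal generators e+ (e+^2 = +1) and e- (e-^2 = -1), from which the null vectors e0, einf are built.
Number of generators m = 4 + 2 = 6.
dim Cl(p,q) = 2^m = 2^6 = 64


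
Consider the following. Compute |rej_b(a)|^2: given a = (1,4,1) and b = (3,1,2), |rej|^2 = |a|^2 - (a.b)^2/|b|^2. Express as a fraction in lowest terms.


|a|^2 = 1^2 + 4^2 + 1^2 = 18
|b|^2 = 3^2 + 1^2 + 2^2 = 14
a . b = 1*3 + 4*1 + 1*2 = 9
(a.b)^2 = 9^2 = 81
|rej|^2 = 18 - 81/14
= (252 - 81)/14
= 171/14
In lowest terms: 171/14


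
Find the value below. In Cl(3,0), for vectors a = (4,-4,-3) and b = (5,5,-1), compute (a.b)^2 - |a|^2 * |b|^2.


a . b = 4*5 + (-4)*5 + (-3)*(-1)
= 20 + (-20) + 3 = 3
|a|^2 = 4^2 + (-4)^2 + (-3)^2 = 41
|b|^2 = 5^2 + 5^2 + (-1)^2 = 51
(a.b)^2 = 3^2 = 9
|a|^2 * |b|^2 = 41 * 51 = 2091
Result = 9 - 2091 = -2082


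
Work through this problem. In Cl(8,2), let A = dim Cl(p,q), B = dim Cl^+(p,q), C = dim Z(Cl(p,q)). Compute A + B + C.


n = 8 + 2 = 10
Total dim = 2^10 = 1024
Even subalgebra dim = 2^9 = 512
n is even, so center dim = 1
Sum = 1024 + 512 + 1 = 1537


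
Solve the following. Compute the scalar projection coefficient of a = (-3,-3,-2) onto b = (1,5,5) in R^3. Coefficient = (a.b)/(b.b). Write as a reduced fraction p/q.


Projection coefficient = (a . b) / (b . b)
a . b = (-3)*1 + (-3)*5 + (-2)*5
= -3 + (-15) + (-10) = -28
b . b = 1^2 + 5^2 + 5^2
= 1 + 25 + 25 = 51
Coefficient = -28/51
In lowest terms: -28/51


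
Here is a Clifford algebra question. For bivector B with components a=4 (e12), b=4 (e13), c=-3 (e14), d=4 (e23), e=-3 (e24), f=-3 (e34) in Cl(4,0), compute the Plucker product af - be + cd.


Plucker relation: af - be + cd
a*f = 4*(-3) = -12
b*e = 4*(-3) = -12
c*d = (-3)*4 = -12
af - be + cd = -12 - (-12) + (-12)
= -12


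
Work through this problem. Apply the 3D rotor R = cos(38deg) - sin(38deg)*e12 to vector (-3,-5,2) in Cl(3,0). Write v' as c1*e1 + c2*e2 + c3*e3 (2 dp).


Rotor R = cos(38deg) - sin(38deg)*e12
Rotation angle theta = 2 * 38 = 76 degrees in the e12 plane (e1 -> e2).
The component perpendicular to the plane (e3) is invariant: v'_3 = v3 = 2.00
cos(76deg) = 0.2419, sin(76deg) = 0.9703
v'_1 = v1*cos(theta) - v2*sin(theta) = -3*0.2419 - (-5)*0.9703 = 4.13
v'_2 = v1*sin(theta) + v2*cos(theta) = -3*0.9703 + (-5)*0.2419 = -4.12
v' = 4.13*e1 - 4.12*e2 + 2.00*e3


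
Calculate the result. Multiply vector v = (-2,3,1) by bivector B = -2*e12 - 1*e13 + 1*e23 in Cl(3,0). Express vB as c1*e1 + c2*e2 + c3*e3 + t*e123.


vB has grade-1 (vector) and grade-3 (trivector) parts: vB = (v _| B) + (v ^ B).
Vector part <vB>_1:
  e1: -v2*b12 - v3*b13 = -(3)*(-2) - (1)*(-1) = 7
  e2: v1*b12 - v3*b23 = (-2)*(-2) - (1)*(1) = 3
  e3: v1*b13 + v2*b23 = (-2)*(-1) + (3)*(1) = 5
Trivector part <vB>_3:
  e123: v1*b23 - v2*b13 + v3*b12 = (-2)*(1) - (3)*(-1) + (1)*(-2) = -1
vB = 7*e1 + 3*e2 + 5*e3 - 1*e123


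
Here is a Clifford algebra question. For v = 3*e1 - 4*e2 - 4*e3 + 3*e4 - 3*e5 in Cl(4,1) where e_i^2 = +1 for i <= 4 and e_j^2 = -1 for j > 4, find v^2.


v^2 = sum of c_i^2 * e_i^2
Positive signature terms (e_i^2 = +1): 3^2 + (-4)^2 + (-4)^2 + 3^2 = 50
Negative signature terms (e_j^2 = -1): (-3)^2 = 9
v^2 = 50 - 9 = 41


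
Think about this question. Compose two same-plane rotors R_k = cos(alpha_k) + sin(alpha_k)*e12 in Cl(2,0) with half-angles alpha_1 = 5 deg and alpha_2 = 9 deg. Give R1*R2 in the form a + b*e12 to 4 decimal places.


Same-plane rotors commute and their half-angles add:
R1*R2 = cos(a1 + a2) + sin(a1 + a2)*e12.
a1 + a2 = 5 + 9 = 14 deg
cos(14 deg) = 0.9703
sin(14 deg) = 0.2419
R1*R2 = 0.9703 + 0.2419*e12


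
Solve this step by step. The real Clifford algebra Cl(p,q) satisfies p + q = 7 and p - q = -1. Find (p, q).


We need p + q = 7 and p - q = -1.
Adding: 2p = 7 + (-1) = 6, so p = 3.
Then q = 7 - 3 = 4.
(p, q) = (3, 4)


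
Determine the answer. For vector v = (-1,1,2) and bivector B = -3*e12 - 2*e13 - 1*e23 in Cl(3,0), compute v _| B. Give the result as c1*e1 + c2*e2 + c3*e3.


Left contraction v _| B = <vB>_1 (grade-1 part of the geometric product vB).
Using e1_|e12 = e2, e2_|e12 = -e1, e1_|e13 = e3, e3_|e13 = -e1, e2_|e23 = e3, e3_|e23 = -e2:
e1 coeff: -v2*b12 - v3*b13 = -(1)*(-3) - (2)*(-2) = 7
e2 coeff: v1*b12 - v3*b23 = (-1)*(-3) - (2)*(-1) = 5
e3 coeff: v1*b13 + v2*b23 = (-1)*(-2) + (1)*(-1) = 1
v _| B = 7*e1 + 5*e2 + 1*e3


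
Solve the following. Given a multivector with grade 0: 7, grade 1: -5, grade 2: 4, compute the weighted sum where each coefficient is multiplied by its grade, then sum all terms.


Grade-weighted sum = sum of grade_k * coefficient_k
0*7 = 0
1*(-5) = -5
2*4 = 8
Total = 0 + (-5) + 8 = 3


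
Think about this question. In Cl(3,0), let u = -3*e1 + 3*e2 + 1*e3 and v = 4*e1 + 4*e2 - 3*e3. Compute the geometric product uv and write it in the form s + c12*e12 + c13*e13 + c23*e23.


In Cl(3,0): e_i^2 = 1, e_ie_j = -e_je_i for i != j.
Scalar part = u . v = (-3)*4 + 3*4 + 1*(-3)
= -12 + 12 + (-3) = -3
e12 coeff = (-3)*4 - 3*4 = -12 - 12 = -24
e13 coeff = (-3)*(-3) - 1*4 = 9 - 4 = 5
e23 coeff = 3*(-3) - 1*4 = -9 - 4 = -13
uv = -3 - 24*e12 + 5*e13 - 13*e23


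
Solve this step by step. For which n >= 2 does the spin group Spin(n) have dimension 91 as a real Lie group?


dim Spin(n) = dim so(n) = n(n-1)/2.
Solve n(n-1)/2 = 91, i.e. n^2 - n - 182 = 0.
Discriminant = 1 + 8*91 = 729
n = (1 + sqrt(729))/2 = (1 + 27)/2 = 14


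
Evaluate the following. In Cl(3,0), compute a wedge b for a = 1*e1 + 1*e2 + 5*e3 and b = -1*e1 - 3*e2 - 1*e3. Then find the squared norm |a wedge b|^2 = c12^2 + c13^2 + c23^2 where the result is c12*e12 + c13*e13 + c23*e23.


a wedge b = (a1*b2 - a2*b1)*e12 + (a1*b3 - a3*b1)*e13 + (a2*b3 - a3*b2)*e23
e12 coeff: 1*(-3) - 1*(-1) = -3 - (-1) = -2
e13 coeff: 1*(-1) - 5*(-1) = -1 - (-5) = 4
e23 coeff: 1*(-1) - 5*(-3) = -1 - (-15) = 14
|a wedge b|^2 = (-2)^2 + 4^2 + 14^2
= 4 + 16 + 196
= 216


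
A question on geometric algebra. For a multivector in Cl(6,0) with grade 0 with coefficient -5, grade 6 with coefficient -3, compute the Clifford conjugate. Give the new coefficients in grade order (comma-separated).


Clifford conjugate sign for grade k: (-1)^(k(k+1)/2)
Grade 0: (-1)^(0*1/2) = (-1)^0 = 1, coeff -5 -> -5
Grade 6: (-1)^(6*7/2) = (-1)^21 = -1, coeff -3 -> 3
Conjugated coefficients: -5, 3


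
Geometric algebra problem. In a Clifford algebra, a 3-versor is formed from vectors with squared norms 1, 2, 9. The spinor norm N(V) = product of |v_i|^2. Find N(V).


Spinor norm N(V) = |v1|^2 * |v2|^2 * ... * |v3|^2
= 1 * 2 * 9
Running product: 1, 2, 18
N(V) = 18


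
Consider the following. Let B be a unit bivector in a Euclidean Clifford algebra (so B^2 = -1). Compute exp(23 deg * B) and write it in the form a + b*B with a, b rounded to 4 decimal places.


For a unit bivector B with B^2 = -1, the exponential series gives
e^(theta*B) = cos(theta) + sin(theta)*B (the GA analogue of Euler's formula).
theta = 23 degrees = 0.401426 rad
cos(23 deg) = 0.9205
sin(23 deg) = 0.3907
exp(theta*B) = 0.9205 + 0.3907*B


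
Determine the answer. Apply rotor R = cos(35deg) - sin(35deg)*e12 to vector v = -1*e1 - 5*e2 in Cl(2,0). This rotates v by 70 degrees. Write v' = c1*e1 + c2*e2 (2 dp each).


Rotor R = cos(35deg) - sin(35deg)*e12
Rotation angle theta = 2 * 35 = 70 degrees
v' = R*v*~R rotates v by theta.
cos(70deg) = 0.3420, sin(70deg) = 0.9397
v'_1 = -1*cos(70deg) - (-5)*sin(70deg)
= -1*0.3420 - (-5)*0.9397
= 4.36
v'_2 = -1*sin(70deg) + (-5)*cos(70deg)
= -1*0.9397 + (-5)*0.3420
= -2.65
v' = 4.36*e1 - 2.65*e2


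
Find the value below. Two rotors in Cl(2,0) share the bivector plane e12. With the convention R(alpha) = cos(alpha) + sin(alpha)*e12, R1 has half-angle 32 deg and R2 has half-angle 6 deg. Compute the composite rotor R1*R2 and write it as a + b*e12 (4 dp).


Same-plane rotors commute and their half-angles add:
R1*R2 = cos(a1 + a2) + sin(a1 + a2)*e12.
a1 + a2 = 32 + 6 = 38 deg
cos(38 deg) = 0.7880
sin(38 deg) = 0.6157
R1*R2 = 0.7880 + 0.6157*e12


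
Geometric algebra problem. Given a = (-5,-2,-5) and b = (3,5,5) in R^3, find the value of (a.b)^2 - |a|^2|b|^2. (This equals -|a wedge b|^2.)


a . b = (-5)*3 + (-2)*5 + (-5)*5
= -15 + (-10) + (-25) = -50
|a|^2 = (-5)^2 + (-2)^2 + (-5)^2 = 54
|b|^2 = 3^2 + 5^2 + 5^2 = 59
(a.b)^2 = (-50)^2 = 2500
|a|^2 * |b|^2 = 54 * 59 = 3186
Result = 2500 - 3186 = -686


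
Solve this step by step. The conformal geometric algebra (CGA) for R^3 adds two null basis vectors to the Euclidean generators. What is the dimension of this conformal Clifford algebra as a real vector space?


The conformal model of R^3 uses Cl(4,1): the 3 Euclidean generators plus two extra orthogonal generators e+ (e+^2 = +1) and e- (e-^2 = -1), from which the null vectors e0, einf are built.
Number of generators m = 3 + 2 = 5.
dim Cl(p,q) = 2^m = 2^5 = 32


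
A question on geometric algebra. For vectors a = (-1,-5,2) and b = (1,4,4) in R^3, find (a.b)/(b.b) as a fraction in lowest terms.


Projection coefficient = (a . b) / (b . b)
a . b = (-1)*1 + (-5)*4 + 2*4
= -1 + (-20) + 8 = -13
b . b = 1^2 + 4^2 + 4^2
= 1 + 16 + 16 = 33
Coefficient = -13/33
In lowest terms: -13/33


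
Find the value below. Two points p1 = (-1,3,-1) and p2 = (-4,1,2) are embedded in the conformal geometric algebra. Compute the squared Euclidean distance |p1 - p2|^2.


p1 - p2 = (3, 2, -3)
|p1 - p2|^2 = 3^2 + 2^2 + (-3)^2
= 9 + 4 + 9
= 22


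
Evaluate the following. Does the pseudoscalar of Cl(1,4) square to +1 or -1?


The pseudoscalar I = e1...e_n (product of all n generators) of Cl(p,q) satisfies I^2 = (-1)^(q + n(n-1)/2).
p = 1, q = 4, n = p + q = 5
n(n-1)/2 = 5 * 4 / 2 = 10
Exponent = q + n(n-1)/2 = 4 + 10 = 14
I^2 = (-1)^14 = +1


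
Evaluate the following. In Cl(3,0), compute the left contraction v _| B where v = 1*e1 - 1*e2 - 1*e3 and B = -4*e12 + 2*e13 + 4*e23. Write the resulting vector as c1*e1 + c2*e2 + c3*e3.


Left contraction v _| B = <vB>_1 (grade-1 part of the geometric product vB).
Using e1_|e12 = e2, e2_|e12 = -e1, e1_|e13 = e3, e3_|e13 = -e1, e2_|e23 = e3, e3_|e23 = -e2:
e1 coeff: -v2*b12 - v3*b13 = -(-1)*(-4) - (-1)*(2) = -2
e2 coeff: v1*b12 - v3*b23 = (1)*(-4) - (-1)*(4) = 0
e3 coeff: v1*b13 + v2*b23 = (1)*(2) + (-1)*(4) = -2
v _| B = -2*e1 + 0*e2 - 2*e3


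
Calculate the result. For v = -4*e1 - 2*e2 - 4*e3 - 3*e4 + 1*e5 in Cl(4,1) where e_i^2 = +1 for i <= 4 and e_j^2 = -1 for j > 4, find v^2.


v^2 = sum of c_i^2 * e_i^2
Positive signature terms (e_i^2 = +1): (-4)^2 + (-2)^2 + (-4)^2 + (-3)^2 = 45
Negative signature terms (e_j^2 = -1): 1^2 = 1
v^2 = 45 - 1 = 44


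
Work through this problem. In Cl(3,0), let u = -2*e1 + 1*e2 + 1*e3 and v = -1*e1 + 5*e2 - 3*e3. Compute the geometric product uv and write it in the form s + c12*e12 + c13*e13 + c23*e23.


In Cl(3,0): e_i^2 = 1, e_ie_j = -e_je_i for i != j.
Scalar part = u . v = (-2)*(-1) + 1*5 + 1*(-3)
= 2 + 5 + (-3) = 4
e12 coeff = (-2)*5 - 1*(-1) = -10 - (-1) = -9
e13 coeff = (-2)*(-3) - 1*(-1) = 6 - (-1) = 7
e23 coeff = 1*(-3) - 1*5 = -3 - 5 = -8
uv = 4 - 9*e12 + 7*e13 - 8*e23


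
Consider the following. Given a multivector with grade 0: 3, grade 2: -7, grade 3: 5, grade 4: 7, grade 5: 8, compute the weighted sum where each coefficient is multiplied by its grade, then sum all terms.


Grade-weighted sum = sum of grade_k * coefficient_k
0*3 = 0
2*(-7) = -14
3*5 = 15
4*7 = 28
5*8 = 40
Total = 0 + (-14) + 15 + 28 + 40 = 69


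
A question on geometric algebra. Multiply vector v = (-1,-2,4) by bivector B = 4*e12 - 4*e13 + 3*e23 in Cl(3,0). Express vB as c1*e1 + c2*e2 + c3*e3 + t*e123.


vB has grade-1 (vector) and grade-3 (trivector) parts: vB = (v _| B) + (v ^ B).
Vector part <vB>_1:
  e1: -v2*b12 - v3*b13 = -(-2)*(4) - (4)*(-4) = 24
  e2: v1*b12 - v3*b23 = (-1)*(4) - (4)*(3) = -16
  e3: v1*b13 + v2*b23 = (-1)*(-4) + (-2)*(3) = -2
Trivector part <vB>_3:
  e123: v1*b23 - v2*b13 + v3*b12 = (-1)*(3) - (-2)*(-4) + (4)*(4) = 5
vB = 24*e1 - 16*e2 - 2*e3 + 5*e123


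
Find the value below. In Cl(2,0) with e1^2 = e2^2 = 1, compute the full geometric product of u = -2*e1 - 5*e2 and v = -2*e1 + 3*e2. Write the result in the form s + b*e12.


Expand: (-2*e1 - 5*e2)(-2*e1 + 3*e2)
= (-2)*(-2)*e1e1 + (-2)*3*e1e2 + (-5)*(-2)*e2e1 + (-5)*3*e2e2
Using e1^2 = e2^2 = 1, e2e1 = -e1e2:
Scalar part s = (-2)*(-2) + (-5)*3 = 4 + (-15) = -11
Bivector part b = (-2)*3 - (-5)*(-2) = -6 - 10 = -16
uv = -11 - 16*e12


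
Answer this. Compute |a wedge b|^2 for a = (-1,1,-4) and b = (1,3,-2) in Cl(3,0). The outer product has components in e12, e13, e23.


a wedge b = (a1*b2 - a2*b1)*e12 + (a1*b3 - a3*b1)*e13 + (a2*b3 - a3*b2)*e23
e12 coeff: (-1)*3 - 1*1 = -3 - 1 = -4
e13 coeff: (-1)*(-2) - (-4)*1 = 2 - (-4) = 6
e23 coeff: 1*(-2) - (-4)*3 = -2 - (-12) = 10
|a wedge b|^2 = (-4)^2 + 6^2 + 10^2
= 16 + 36 + 100
= 152


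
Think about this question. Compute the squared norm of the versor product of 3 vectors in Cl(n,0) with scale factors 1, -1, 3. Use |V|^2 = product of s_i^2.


Each vector v_i has |v_i|^2 = s_i^2
Squared scales: 1^2 = 1, (-1)^2 = 1, 3^2 = 9
|V|^2 = 1 * 1 * 9
= 9


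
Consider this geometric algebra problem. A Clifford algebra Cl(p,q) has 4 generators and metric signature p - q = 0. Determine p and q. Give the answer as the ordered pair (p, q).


We need p + q = 4 and p - q = 0.
Adding: 2p = 4 + 0 = 4, so p = 2.
Then q = 4 - 2 = 2.
(p, q) = (2, 2)


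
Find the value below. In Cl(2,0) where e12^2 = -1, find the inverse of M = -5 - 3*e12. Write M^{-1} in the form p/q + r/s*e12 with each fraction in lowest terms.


M = -5 - 3*e12, where e12^2 = -1.
Since M commutes with its reverse ~M = a - b*e12, M * ~M = a^2 - b^2*e12^2 = a^2 + b^2.
So M^{-1} = ~M / (a^2 + b^2) = (a - b*e12)/(a^2 + b^2).
a^2 + b^2 = 25 + 9 = 34
Scalar part = -5/34 = -5/34
Bivector coeff = 3/34 = 3/34
M^{-1} = -5/34 + 3/34*e12


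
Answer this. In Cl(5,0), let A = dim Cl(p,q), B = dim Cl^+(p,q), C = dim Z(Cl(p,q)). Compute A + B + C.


n = 5 + 0 = 5
Total dim = 2^5 = 32
Even subalgebra dim = 2^4 = 16
n is odd, so center dim = 2
Sum = 32 + 16 + 2 = 50


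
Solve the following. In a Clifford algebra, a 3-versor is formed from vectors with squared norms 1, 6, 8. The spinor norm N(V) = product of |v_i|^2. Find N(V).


Spinor norm N(V) = |v1|^2 * |v2|^2 * ... * |v3|^2
= 1 * 6 * 8
Running product: 1, 6, 48
N(V) = 48


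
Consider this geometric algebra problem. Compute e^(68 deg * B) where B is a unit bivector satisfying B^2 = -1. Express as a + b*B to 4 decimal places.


For a unit bivector B with B^2 = -1, the exponential series gives
e^(theta*B) = cos(theta) + sin(theta)*B (the GA analogue of Euler's formula).
theta = 68 degrees = 1.186824 rad
cos(68 deg) = 0.3746
sin(68 deg) = 0.9272
exp(theta*B) = 0.3746 + 0.9272*B


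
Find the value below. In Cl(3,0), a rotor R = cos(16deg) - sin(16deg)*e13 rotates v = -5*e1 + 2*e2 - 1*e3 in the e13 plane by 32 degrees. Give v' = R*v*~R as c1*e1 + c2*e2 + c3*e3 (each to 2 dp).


Rotor R = cos(16deg) - sin(16deg)*e13
Rotation angle theta = 2 * 16 = 32 degrees in the e13 plane (e1 -> e3).
The component perpendicular to the plane (e2) is invariant: v'_2 = v2 = 2.00
cos(32deg) = 0.8480, sin(32deg) = 0.5299
v'_1 = v1*cos(theta) - v3*sin(theta) = -5*0.8480 - (-1)*0.5299 = -3.71
v'_3 = v1*sin(theta) + v3*cos(theta) = -5*0.5299 + (-1)*0.8480 = -3.50
v' = -3.71*e1 + 2.00*e2 - 3.50*e3


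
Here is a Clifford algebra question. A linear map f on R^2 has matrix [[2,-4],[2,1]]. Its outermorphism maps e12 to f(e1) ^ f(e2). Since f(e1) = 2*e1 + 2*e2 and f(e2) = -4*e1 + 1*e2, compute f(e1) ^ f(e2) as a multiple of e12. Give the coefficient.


The outermorphism of a linear map f sends e1^e2 to f(e1)^f(e2).
f(e1) = 2*e1 + 2*e2
f(e2) = -4*e1 + 1*e2
f(e1) ^ f(e2) = (2*e1 + 2*e2) ^ (-4*e1 + 1*e2)
= 2*1*e12 + 2*(-4)*e21
= (2 - (-8))*e12
= 10*e12
Coefficient = 10


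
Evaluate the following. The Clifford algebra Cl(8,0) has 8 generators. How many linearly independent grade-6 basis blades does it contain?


Number of grade-k basis blades in Cl(p,q) with n = p + q is C(n, k).
n = 8 + 0 = 8
C(8, 6) = 8! / (6! * 2!)
= 40320 / (720 * 2)
= 28


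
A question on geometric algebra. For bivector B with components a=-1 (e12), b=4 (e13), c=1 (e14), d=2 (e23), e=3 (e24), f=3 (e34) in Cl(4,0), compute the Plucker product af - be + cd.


Plucker relation: af - be + cd
a*f = (-1)*3 = -3
b*e = 4*3 = 12
c*d = 1*2 = 2
af - be + cd = -3 - 12 + 2
= -13


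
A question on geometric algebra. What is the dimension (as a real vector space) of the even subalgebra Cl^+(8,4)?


Even subalgebra dimension = 2^(n-1)
n = 8 + 4 = 12
2^(12 - 1) = 2^11 = 2048
Verification: sum of C(12,k) for even k = 1 + 66 + 495 + 924 + 495 + 66 + 1 = 2048
Result = 2048


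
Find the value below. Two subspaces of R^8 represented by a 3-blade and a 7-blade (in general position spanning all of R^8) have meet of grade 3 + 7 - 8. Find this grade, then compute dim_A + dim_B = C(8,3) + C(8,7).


Meet grade = grade(A) + grade(B) - n
= 3 + 7 - 8 = 2
C(8,3) = 56
C(8,7) = 8
dim_A + dim_B = 56 + 8 = 64


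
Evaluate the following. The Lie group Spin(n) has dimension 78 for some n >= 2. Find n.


dim Spin(n) = dim so(n) = n(n-1)/2.
Solve n(n-1)/2 = 78, i.e. n^2 - n - 156 = 0.
Discriminant = 1 + 8*78 = 625
n = (1 + sqrt(625))/2 = (1 + 25)/2 = 13


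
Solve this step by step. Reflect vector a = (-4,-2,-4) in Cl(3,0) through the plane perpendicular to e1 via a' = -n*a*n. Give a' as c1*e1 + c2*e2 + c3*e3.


Reflection formula: a' = -n*a*n, with n = e1 (unit vector, n^2 = 1).
For reflection through hyperplane perp to e1:
The component along e1 flips sign, others stay.
a = (-4, -2, -4)
a' = (4, -2, -4)
a' = 4*e1 - 2*e2 - 4*e3


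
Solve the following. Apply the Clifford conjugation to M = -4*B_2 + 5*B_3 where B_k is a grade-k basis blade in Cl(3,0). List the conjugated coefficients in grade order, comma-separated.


Clifford conjugate sign for grade k: (-1)^(k(k+1)/2)
Grade 2: (-1)^(2*3/2) = (-1)^3 = -1, coeff -4 -> 4
Grade 3: (-1)^(3*4/2) = (-1)^6 = 1, coeff 5 -> 5
Conjugated coefficients: 4, 5


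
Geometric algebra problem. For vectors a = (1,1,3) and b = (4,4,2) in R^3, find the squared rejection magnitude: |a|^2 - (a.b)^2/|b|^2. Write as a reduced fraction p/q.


|a|^2 = 1^2 + 1^2 + 3^2 = 11
|b|^2 = 4^2 + 4^2 + 2^2 = 36
a . b = 1*4 + 1*4 + 3*2 = 14
(a.b)^2 = 14^2 = 196
|rej|^2 = 11 - 196/36
= (396 - 196)/36
= 200/36
In lowest terms: 50/9


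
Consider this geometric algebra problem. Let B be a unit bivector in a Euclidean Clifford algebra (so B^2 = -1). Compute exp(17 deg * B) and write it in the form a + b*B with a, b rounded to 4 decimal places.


For a unit bivector B with B^2 = -1, the exponential series gives
e^(theta*B) = cos(theta) + sin(theta)*B (the GA analogue of Euler's formula).
theta = 17 degrees = 0.296706 rad
cos(17 deg) = 0.9563
sin(17 deg) = 0.2924
exp(theta*B) = 0.9563 + 0.2924*B


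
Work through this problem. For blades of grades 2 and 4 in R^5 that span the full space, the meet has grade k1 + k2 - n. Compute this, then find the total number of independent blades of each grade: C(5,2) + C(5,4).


Meet grade = grade(A) + grade(B) - n
= 2 + 4 - 5 = 1
C(5,2) = 10
C(5,4) = 5
dim_A + dim_B = 10 + 5 = 15


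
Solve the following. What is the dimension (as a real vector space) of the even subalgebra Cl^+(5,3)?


Even subalgebra dimension = 2^(n-1)
n = 5 + 3 = 8
2^(8 - 1) = 2^7 = 128
Verification: sum of C(8,k) for even k = 1 + 28 + 70 + 28 + 1 = 128
Result = 128


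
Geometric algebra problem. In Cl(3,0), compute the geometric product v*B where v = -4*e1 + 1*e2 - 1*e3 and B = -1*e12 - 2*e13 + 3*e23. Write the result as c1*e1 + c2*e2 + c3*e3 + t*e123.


vB has grade-1 (vector) and grade-3 (trivector) parts: vB = (v _| B) + (v ^ B).
Vector part <vB>_1:
  e1: -v2*b12 - v3*b13 = -(1)*(-1) - (-1)*(-2) = -1
  e2: v1*b12 - v3*b23 = (-4)*(-1) - (-1)*(3) = 7
  e3: v1*b13 + v2*b23 = (-4)*(-2) + (1)*(3) = 11
Trivector part <vB>_3:
  e123: v1*b23 - v2*b13 + v3*b12 = (-4)*(3) - (1)*(-2) + (-1)*(-1) = -9
vB = -1*e1 + 7*e2 + 11*e3 - 9*e123


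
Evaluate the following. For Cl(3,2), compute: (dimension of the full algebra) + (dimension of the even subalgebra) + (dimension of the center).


n = 3 + 2 = 5
Total dim = 2^5 = 32
Even subalgebra dim = 2^4 = 16
n is odd, so center dim = 2
Sum = 32 + 16 + 2 = 50


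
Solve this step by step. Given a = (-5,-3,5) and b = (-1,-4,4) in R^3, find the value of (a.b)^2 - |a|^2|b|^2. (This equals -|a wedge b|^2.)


a . b = (-5)*(-1) + (-3)*(-4) + 5*4
= 5 + 12 + 20 = 37
|a|^2 = (-5)^2 + (-3)^2 + 5^2 = 59
|b|^2 = (-1)^2 + (-4)^2 + 4^2 = 33
(a.b)^2 = 37^2 = 1369
|a|^2 * |b|^2 = 59 * 33 = 1947
Result = 1369 - 1947 = -578


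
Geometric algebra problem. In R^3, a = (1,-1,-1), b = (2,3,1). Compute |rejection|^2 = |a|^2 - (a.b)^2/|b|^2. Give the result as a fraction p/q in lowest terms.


|a|^2 = 1^2 + (-1)^2 + (-1)^2 = 3
|b|^2 = 2^2 + 3^2 + 1^2 = 14
a . b = 1*2 + (-1)*3 + (-1)*1 = -2
(a.b)^2 = (-2)^2 = 4
|rej|^2 = 3 - 4/14
= (42 - 4)/14
= 38/14
In lowest terms: 19/7


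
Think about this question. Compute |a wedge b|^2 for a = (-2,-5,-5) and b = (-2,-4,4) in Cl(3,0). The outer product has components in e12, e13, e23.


a wedge b = (a1*b2 - a2*b1)*e12 + (a1*b3 - a3*b1)*e13 + (a2*b3 - a3*b2)*e23
e12 coeff: (-2)*(-4) - (-5)*(-2) = 8 - 10 = -2
e13 coeff: (-2)*4 - (-5)*(-2) = -8 - 10 = -18
e23 coeff: (-5)*4 - (-5)*(-4) = -20 - 20 = -40
|a wedge b|^2 = (-2)^2 + (-18)^2 + (-40)^2
= 4 + 324 + 1600
= 1928


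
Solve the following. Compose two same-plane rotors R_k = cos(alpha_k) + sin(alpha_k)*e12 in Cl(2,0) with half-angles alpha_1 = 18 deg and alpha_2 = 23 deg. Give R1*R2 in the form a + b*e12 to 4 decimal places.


Same-plane rotors commute and their half-angles add:
R1*R2 = cos(a1 + a2) + sin(a1 + a2)*e12.
a1 + a2 = 18 + 23 = 41 deg
cos(41 deg) = 0.7547
sin(41 deg) = 0.6561
R1*R2 = 0.7547 + 0.6561*e12


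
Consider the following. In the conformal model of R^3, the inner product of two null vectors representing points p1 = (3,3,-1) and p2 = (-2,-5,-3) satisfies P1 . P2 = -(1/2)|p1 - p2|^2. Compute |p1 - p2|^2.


p1 - p2 = (5, 8, 2)
|p1 - p2|^2 = 5^2 + 8^2 + 2^2
= 25 + 64 + 4
= 93


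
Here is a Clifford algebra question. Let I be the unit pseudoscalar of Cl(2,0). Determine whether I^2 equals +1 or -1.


The pseudoscalar I = e1...e_n (product of all n generators) of Cl(p,q) satisfies I^2 = (-1)^(q + n(n-1)/2).
p = 2, q = 0, n = p + q = 2
n(n-1)/2 = 2 * 1 / 2 = 1
Exponent = q + n(n-1)/2 = 0 + 1 = 1
I^2 = (-1)^1 = -1


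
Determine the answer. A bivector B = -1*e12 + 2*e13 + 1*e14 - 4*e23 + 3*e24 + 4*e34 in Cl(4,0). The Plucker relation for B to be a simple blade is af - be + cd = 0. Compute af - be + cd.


Plucker relation: af - be + cd
a*f = (-1)*4 = -4
b*e = 2*3 = 6
c*d = 1*(-4) = -4
af - be + cd = -4 - 6 + (-4)
= -14


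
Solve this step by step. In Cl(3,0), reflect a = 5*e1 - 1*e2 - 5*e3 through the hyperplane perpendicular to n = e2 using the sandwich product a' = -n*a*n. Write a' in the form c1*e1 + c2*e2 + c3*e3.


Reflection formula: a' = -n*a*n, with n = e2 (unit vector, n^2 = 1).
For reflection through hyperplane perp to e2:
The component along e2 flips sign, others stay.
a = (5, -1, -5)
a' = (5, 1, -5)
a' = 5*e1 + 1*e2 - 5*e3


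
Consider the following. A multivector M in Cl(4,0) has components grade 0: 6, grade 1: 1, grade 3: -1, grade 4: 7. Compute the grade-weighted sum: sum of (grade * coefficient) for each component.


Grade-weighted sum = sum of grade_k * coefficient_k
0*6 = 0
1*1 = 1
3*(-1) = -3
4*7 = 28
Total = 0 + 1 + (-3) + 28 = 26


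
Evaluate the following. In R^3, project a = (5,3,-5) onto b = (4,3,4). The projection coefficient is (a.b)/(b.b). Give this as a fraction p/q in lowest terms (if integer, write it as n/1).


Projection coefficient = (a . b) / (b . b)
a . b = 5*4 + 3*3 + (-5)*4
= 20 + 9 + (-20) = 9
b . b = 4^2 + 3^2 + 4^2
= 16 + 9 + 16 = 41
Coefficient = 9/41
In lowest terms: 9/41


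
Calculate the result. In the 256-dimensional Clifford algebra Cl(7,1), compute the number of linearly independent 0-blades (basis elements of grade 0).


Number of grade-k basis blades in Cl(p,q) with n = p + q is C(n, k).
n = 7 + 1 = 8
C(8, 0) = 8! / (0! * 8!)
= 40320 / (1 * 40320)
= 1


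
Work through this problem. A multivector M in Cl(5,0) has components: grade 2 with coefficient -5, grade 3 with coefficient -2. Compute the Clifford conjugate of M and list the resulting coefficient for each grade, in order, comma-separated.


Clifford conjugate sign for grade k: (-1)^(k(k+1)/2)
Grade 2: (-1)^(2*3/2) = (-1)^3 = -1, coeff -5 -> 5
Grade 3: (-1)^(3*4/2) = (-1)^6 = 1, coeff -2 -> -2
Conjugated coefficients: 5, -2


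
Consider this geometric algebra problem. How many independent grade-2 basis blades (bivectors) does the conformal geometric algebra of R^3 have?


The conformal model of R^3 uses Cl(4,1) with m = 3 + 2 = 5 generators.
Number of grade-2 blades = C(m, 2) = C(5, 2)
= 5*4/2 = 10


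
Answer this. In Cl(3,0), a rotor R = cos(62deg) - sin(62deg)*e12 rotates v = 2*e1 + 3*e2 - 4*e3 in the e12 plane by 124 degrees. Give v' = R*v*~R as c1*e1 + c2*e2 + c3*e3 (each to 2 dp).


Rotor R = cos(62deg) - sin(62deg)*e12
Rotation angle theta = 2 * 62 = 124 degrees in the e12 plane (e1 -> e2).
The component perpendicular to the plane (e3) is invariant: v'_3 = v3 = -4.00
cos(124deg) = -0.5592, sin(124deg) = 0.8290
v'_1 = v1*cos(theta) - v2*sin(theta) = 2*(-0.5592) - 3*0.8290 = -3.61
v'_2 = v1*sin(theta) + v2*cos(theta) = 2*0.8290 + 3*(-0.5592) = -0.02
v' = -3.61*e1 - 0.02*e2 - 4.00*e3


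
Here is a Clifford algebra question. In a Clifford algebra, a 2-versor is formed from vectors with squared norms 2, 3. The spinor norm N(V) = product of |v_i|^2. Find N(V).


Spinor norm N(V) = |v1|^2 * |v2|^2 * ... * |v2|^2
= 2 * 3
Running product: 2, 6
N(V) = 6


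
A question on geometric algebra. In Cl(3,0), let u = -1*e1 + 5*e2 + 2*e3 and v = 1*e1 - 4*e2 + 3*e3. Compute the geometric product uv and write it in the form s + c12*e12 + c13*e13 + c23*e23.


In Cl(3,0): e_i^2 = 1, e_ie_j = -e_je_i for i != j.
Scalar part = u . v = (-1)*1 + 5*(-4) + 2*3
= -1 + (-20) + 6 = -15
e12 coeff = (-1)*(-4) - 5*1 = 4 - 5 = -1
e13 coeff = (-1)*3 - 2*1 = -3 - 2 = -5
e23 coeff = 5*3 - 2*(-4) = 15 - (-8) = 23
uv = -15 - 1*e12 - 5*e13 + 23*e23


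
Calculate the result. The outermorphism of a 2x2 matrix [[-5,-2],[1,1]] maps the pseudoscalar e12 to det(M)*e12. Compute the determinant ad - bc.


The outermorphism of a linear map f sends e1^e2 to f(e1)^f(e2).
f(e1) = -5*e1 + 1*e2
f(e2) = -2*e1 + 1*e2
f(e1) ^ f(e2) = (-5*e1 + 1*e2) ^ (-2*e1 + 1*e2)
= (-5)*1*e12 + 1*(-2)*e21
= (-5 - (-2))*e12
= -3*e12
Coefficient = -3


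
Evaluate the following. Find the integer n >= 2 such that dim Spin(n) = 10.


dim Spin(n) = dim so(n) = n(n-1)/2.
Solve n(n-1)/2 = 10, i.e. n^2 - n - 20 = 0.
Discriminant = 1 + 8*10 = 81
n = (1 + sqrt(81))/2 = (1 + 9)/2 = 5


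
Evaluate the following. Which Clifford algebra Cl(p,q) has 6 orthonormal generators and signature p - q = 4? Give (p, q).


We need p + q = 6 and p - q = 4.
Adding: 2p = 6 + 4 = 10, so p = 5.
Then q = 6 - 5 = 1.
(p, q) = (5, 1)


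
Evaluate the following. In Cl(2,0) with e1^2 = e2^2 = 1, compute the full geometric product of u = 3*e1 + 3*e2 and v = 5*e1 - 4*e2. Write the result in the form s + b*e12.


Expand: (3*e1 + 3*e2)(5*e1 - 4*e2)
= 3*5*e1e1 + 3*(-4)*e1e2 + 3*5*e2e1 + 3*(-4)*e2e2
Using e1^2 = e2^2 = 1, e2e1 = -e1e2:
Scalar part s = 3*5 + 3*(-4) = 15 + (-12) = 3
Bivector part b = 3*(-4) - 3*5 = -12 - 15 = -27
uv = 3 - 27*e12


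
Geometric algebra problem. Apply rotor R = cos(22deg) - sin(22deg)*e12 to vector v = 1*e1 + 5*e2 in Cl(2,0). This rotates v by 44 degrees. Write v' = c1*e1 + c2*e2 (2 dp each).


Rotor R = cos(22deg) - sin(22deg)*e12
Rotation angle theta = 2 * 22 = 44 degrees
v' = R*v*~R rotates v by theta.
cos(44deg) = 0.7193, sin(44deg) = 0.6947
v'_1 = 1*cos(44deg) - 5*sin(44deg)
= 1*0.7193 - 5*0.6947
= -2.75
v'_2 = 1*sin(44deg) + 5*cos(44deg)
= 1*0.6947 + 5*0.7193
= 4.29
v' = -2.75*e1 + 4.29*e2


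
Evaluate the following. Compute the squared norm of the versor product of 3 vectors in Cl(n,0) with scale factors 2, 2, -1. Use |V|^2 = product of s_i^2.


Each vector v_i has |v_i|^2 = s_i^2
Squared scales: 2^2 = 4, 2^2 = 4, (-1)^2 = 1
|V|^2 = 4 * 4 * 1
= 16


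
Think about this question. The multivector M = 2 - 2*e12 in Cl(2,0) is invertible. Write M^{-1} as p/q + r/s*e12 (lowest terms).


M = 2 - 2*e12, where e12^2 = -1.
Since M commutes with its reverse ~M = a - b*e12, M * ~M = a^2 - b^2*e12^2 = a^2 + b^2.
So M^{-1} = ~M / (a^2 + b^2) = (a - b*e12)/(a^2 + b^2).
a^2 + b^2 = 4 + 4 = 8
Scalar part = 2/8 = 1/4
Bivector coeff = 2/8 = 1/4
M^{-1} = 1/4 + 1/4*e12


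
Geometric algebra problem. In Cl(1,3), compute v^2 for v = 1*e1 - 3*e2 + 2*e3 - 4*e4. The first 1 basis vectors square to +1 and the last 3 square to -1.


v^2 = sum of c_i^2 * e_i^2
Positive signature terms (e_i^2 = +1): 1^2 = 1
Negative signature terms (e_j^2 = -1): (-3)^2 + 2^2 + (-4)^2 = 29
v^2 = 1 - 29 = -28


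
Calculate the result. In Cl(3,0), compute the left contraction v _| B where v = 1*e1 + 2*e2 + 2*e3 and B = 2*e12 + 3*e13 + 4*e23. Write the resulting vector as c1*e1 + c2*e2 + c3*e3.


Left contraction v _| B = <vB>_1 (grade-1 part of the geometric product vB).
Using e1_|e12 = e2, e2_|e12 = -e1, e1_|e13 = e3, e3_|e13 = -e1, e2_|e23 = e3, e3_|e23 = -e2:
e1 coeff: -v2*b12 - v3*b13 = -(2)*(2) - (2)*(3) = -10
e2 coeff: v1*b12 - v3*b23 = (1)*(2) - (2)*(4) = -6
e3 coeff: v1*b13 + v2*b23 = (1)*(3) + (2)*(4) = 11
v _| B = -10*e1 - 6*e2 + 11*e3


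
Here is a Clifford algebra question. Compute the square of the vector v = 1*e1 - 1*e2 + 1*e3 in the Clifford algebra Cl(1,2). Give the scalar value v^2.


v^2 = sum of c_i^2 * e_i^2
Positive signature terms (e_i^2 = +1): 1^2 = 1
Negative signature terms (e_j^2 = -1): (-1)^2 + 1^2 = 2
v^2 = 1 - 2 = -1


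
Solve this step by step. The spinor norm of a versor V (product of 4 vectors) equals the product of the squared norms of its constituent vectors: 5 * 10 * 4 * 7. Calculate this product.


Spinor norm N(V) = |v1|^2 * |v2|^2 * ... * |v4|^2
= 5 * 10 * 4 * 7
Running product: 5, 50, 200, 1400
N(V) = 1400


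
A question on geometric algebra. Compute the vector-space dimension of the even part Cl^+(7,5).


Even subalgebra dimension = 2^(n-1)
n = 7 + 5 = 12
2^(12 - 1) = 2^11 = 2048
Verification: sum of C(12,k) for even k = 1 + 66 + 495 + 924 + 495 + 66 + 1 = 2048
Result = 2048


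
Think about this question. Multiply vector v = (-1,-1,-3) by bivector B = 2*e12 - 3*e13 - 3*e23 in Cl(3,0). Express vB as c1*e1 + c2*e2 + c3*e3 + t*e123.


vB has grade-1 (vector) and grade-3 (trivector) parts: vB = (v _| B) + (v ^ B).
Vector part <vB>_1:
  e1: -v2*b12 - v3*b13 = -(-1)*(2) - (-3)*(-3) = -7
  e2: v1*b12 - v3*b23 = (-1)*(2) - (-3)*(-3) = -11
  e3: v1*b13 + v2*b23 = (-1)*(-3) + (-1)*(-3) = 6
Trivector part <vB>_3:
  e123: v1*b23 - v2*b13 + v3*b12 = (-1)*(-3) - (-1)*(-3) + (-3)*(2) = -6
vB = -7*e1 - 11*e2 + 6*e3 - 6*e123


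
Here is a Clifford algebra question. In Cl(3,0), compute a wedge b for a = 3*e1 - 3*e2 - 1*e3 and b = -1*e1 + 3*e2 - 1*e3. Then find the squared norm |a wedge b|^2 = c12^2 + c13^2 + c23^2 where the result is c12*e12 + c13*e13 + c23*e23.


a wedge b = (a1*b2 - a2*b1)*e12 + (a1*b3 - a3*b1)*e13 + (a2*b3 - a3*b2)*e23
e12 coeff: 3*3 - (-3)*(-1) = 9 - 3 = 6
e13 coeff: 3*(-1) - (-1)*(-1) = -3 - 1 = -4
e23 coeff: (-3)*(-1) - (-1)*3 = 3 - (-3) = 6
|a wedge b|^2 = 6^2 + (-4)^2 + 6^2
= 36 + 16 + 36
= 88


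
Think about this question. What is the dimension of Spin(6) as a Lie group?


Spin(n) double-covers SO(n); both have Lie algebra so(n) of dimension n(n-1)/2.
n = 6
n(n-1) = 6 * 5 = 30
dim Spin(6) = 30/2 = 15


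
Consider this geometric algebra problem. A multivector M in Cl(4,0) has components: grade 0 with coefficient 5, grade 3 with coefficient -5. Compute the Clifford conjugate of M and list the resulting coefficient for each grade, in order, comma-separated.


Clifford conjugate sign for grade k: (-1)^(k(k+1)/2)
Grade 0: (-1)^(0*1/2) = (-1)^0 = 1, coeff 5 -> 5
Grade 3: (-1)^(3*4/2) = (-1)^6 = 1, coeff -5 -> -5
Conjugated coefficients: 5, -5


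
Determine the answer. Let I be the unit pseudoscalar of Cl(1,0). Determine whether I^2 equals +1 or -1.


The pseudoscalar I = e1...e_n (product of all n generators) of Cl(p,q) satisfies I^2 = (-1)^(q + n(n-1)/2).
p = 1, q = 0, n = p + q = 1
n(n-1)/2 = 1 * 0 / 2 = 0
Exponent = q + n(n-1)/2 = 0 + 0 = 0
I^2 = (-1)^0 = +1


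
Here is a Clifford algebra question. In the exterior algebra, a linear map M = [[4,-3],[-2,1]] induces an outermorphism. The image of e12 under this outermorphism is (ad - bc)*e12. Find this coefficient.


The outermorphism of a linear map f sends e1^e2 to f(e1)^f(e2).
f(e1) = 4*e1 - 2*e2
f(e2) = -3*e1 + 1*e2
f(e1) ^ f(e2) = (4*e1 - 2*e2) ^ (-3*e1 + 1*e2)
= 4*1*e12 + (-2)*(-3)*e21
= (4 - 6)*e12
= -2*e12
Coefficient = -2


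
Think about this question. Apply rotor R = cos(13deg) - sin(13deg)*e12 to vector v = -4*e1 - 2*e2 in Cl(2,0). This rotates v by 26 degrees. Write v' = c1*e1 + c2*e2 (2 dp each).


Rotor R = cos(13deg) - sin(13deg)*e12
Rotation angle theta = 2 * 13 = 26 degrees
v' = R*v*~R rotates v by theta.
cos(26deg) = 0.8988, sin(26deg) = 0.4384
v'_1 = -4*cos(26deg) - (-2)*sin(26deg)
= -4*0.8988 - (-2)*0.4384
= -2.72
v'_2 = -4*sin(26deg) + (-2)*cos(26deg)
= -4*0.4384 + (-2)*0.8988
= -3.55
v' = -2.72*e1 - 3.55*e2


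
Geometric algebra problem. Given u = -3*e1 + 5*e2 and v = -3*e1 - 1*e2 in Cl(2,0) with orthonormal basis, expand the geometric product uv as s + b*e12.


Expand: (-3*e1 + 5*e2)(-3*e1 - 1*e2)
= (-3)*(-3)*e1e1 + (-3)*(-1)*e1e2 + 5*(-3)*e2e1 + 5*(-1)*e2e2
Using e1^2 = e2^2 = 1, e2e1 = -e1e2:
Scalar part s = (-3)*(-3) + 5*(-1) = 9 + (-5) = 4
Bivector part b = (-3)*(-1) - 5*(-3) = 3 - (-15) = 18
uv = 4 + 18*e12


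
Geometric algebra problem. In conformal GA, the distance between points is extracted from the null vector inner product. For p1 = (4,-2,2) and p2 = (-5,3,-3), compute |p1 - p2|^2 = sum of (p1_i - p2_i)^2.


p1 - p2 = (9, -5, 5)
|p1 - p2|^2 = 9^2 + (-5)^2 + 5^2
= 81 + 25 + 25
= 131


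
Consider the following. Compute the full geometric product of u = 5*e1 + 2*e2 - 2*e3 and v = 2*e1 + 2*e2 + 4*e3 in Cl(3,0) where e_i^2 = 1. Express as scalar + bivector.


In Cl(3,0): e_i^2 = 1, e_ie_j = -e_je_i for i != j.
Scalar part = u . v = 5*2 + 2*2 + (-2)*4
= 10 + 4 + (-8) = 6
e12 coeff = 5*2 - 2*2 = 10 - 4 = 6
e13 coeff = 5*4 - (-2)*2 = 20 - (-4) = 24
e23 coeff = 2*4 - (-2)*2 = 8 - (-4) = 12
uv = 6 + 6*e12 + 24*e13 + 12*e23


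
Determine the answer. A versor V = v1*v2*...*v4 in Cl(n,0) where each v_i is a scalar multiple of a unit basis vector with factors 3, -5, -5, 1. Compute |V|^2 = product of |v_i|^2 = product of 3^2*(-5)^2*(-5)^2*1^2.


Each vector v_i has |v_i|^2 = s_i^2
Squared scales: 3^2 = 9, (-5)^2 = 25, (-5)^2 = 25, 1^2 = 1
|V|^2 = 9 * 25 * 25 * 1
= 5625


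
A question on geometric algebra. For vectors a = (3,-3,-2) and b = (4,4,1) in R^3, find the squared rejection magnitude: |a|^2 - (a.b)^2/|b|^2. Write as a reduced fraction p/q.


|a|^2 = 3^2 + (-3)^2 + (-2)^2 = 22
|b|^2 = 4^2 + 4^2 + 1^2 = 33
a . b = 3*4 + (-3)*4 + (-2)*1 = -2
(a.b)^2 = (-2)^2 = 4
|rej|^2 = 22 - 4/33
= (726 - 4)/33
= 722/33
In lowest terms: 722/33


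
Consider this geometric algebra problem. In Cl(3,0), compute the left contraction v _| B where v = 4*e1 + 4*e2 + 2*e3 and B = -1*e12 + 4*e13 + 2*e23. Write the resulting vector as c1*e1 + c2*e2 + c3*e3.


Left contraction v _| B = <vB>_1 (grade-1 part of the geometric product vB).
Using e1_|e12 = e2, e2_|e12 = -e1, e1_|e13 = e3, e3_|e13 = -e1, e2_|e23 = e3, e3_|e23 = -e2:
e1 coeff: -v2*b12 - v3*b13 = -(4)*(-1) - (2)*(4) = -4
e2 coeff: v1*b12 - v3*b23 = (4)*(-1) - (2)*(2) = -8
e3 coeff: v1*b13 + v2*b23 = (4)*(4) + (4)*(2) = 24
v _| B = -4*e1 - 8*e2 + 24*e3


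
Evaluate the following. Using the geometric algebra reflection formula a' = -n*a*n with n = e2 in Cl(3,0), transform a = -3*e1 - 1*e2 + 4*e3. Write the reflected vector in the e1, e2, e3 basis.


Reflection formula: a' = -n*a*n, with n = e2 (unit vector, n^2 = 1).
For reflection through hyperplane perp to e2:
The component along e2 flips sign, others stay.
a = (-3, -1, 4)
a' = (-3, 1, 4)
a' = -3*e1 + 1*e2 + 4*e3


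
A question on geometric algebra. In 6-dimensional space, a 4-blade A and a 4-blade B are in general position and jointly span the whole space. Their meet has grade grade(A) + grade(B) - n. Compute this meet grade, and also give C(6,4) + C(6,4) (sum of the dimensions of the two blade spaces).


Meet grade = grade(A) + grade(B) - n
= 4 + 4 - 6 = 2
C(6,4) = 15
C(6,4) = 15
dim_A + dim_B = 15 + 15 = 30
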